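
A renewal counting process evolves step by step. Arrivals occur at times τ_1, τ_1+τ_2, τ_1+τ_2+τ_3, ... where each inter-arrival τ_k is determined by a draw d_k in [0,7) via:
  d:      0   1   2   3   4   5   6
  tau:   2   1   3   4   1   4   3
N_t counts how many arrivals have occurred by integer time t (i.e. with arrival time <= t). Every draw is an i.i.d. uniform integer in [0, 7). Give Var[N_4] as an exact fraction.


Inter-arrival values over d=0..6: [2, 1, 3, 4, 1, 4, 3]
Each d has probability 1/7, so the pmf of τ is: f(1) = 2/7, f(2) = 1/7, f(3) = 2/7, f(4) = 2/7
Let p_n(j) = P(N_n = j), with p_0 = [1]. Condition on τ_1: p_n(0) = P(τ > n), and for j >= 1, p_n(j) = Σ_{k<=n} f(k)·p_{n−k}(j−1)
p_1 = [5/7, 2/7]  (j = 0..1)
p_2 = [4/7, 17/49, 4/49]  (j = 0..2)
p_3 = [2/7, 27/49, 48/343, 8/343]  (j = 0..3)
p_4 = [0, 32/49, 99/343, 124/2401, 16/2401]  (j = 0..4)
E[N_4] = Σ j·p_4(j) = 3390/2401;  E[N_4²] = Σ j²·p_4(j) = 816/343
Var[N_4] = 816/343 − (3390/2401)² = 2222412/5764801

2222412/5764801


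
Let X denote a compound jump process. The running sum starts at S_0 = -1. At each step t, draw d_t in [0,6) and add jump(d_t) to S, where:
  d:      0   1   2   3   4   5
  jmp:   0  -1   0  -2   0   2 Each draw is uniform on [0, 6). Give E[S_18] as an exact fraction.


Outcome values over d=0..5: [0, -1, 0, -2, 0, 2]
Σy = -1, Σy² = 9, M = 6
μ = -1/6 = -1/6,  σ² = 9/6 − (-1/6)² = 53/36
E[S_18] = -1 + 18·(-1/6) = -4

-4


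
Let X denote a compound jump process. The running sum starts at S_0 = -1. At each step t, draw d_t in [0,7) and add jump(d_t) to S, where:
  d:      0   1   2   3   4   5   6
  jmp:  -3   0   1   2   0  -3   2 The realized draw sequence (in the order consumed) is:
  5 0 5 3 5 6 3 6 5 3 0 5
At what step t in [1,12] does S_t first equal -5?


t=0: S=-1, d=5, jump=-3, S_1=-4
t=1: S=-4, d=0, jump=-3, S_2=-7
t=2: S=-7, d=5, jump=-3, S_3=-10
t=3: S=-10, d=3, jump=2, S_4=-8
t=4: S=-8, d=5, jump=-3, S_5=-11
t=5: S=-11, d=6, jump=2, S_6=-9
t=6: S=-9, d=3, jump=2, S_7=-7
t=7: S=-7, d=6, jump=2, S_8=-5
t=8: S=-5, d=5, jump=-3, S_9=-8
t=9: S=-8, d=3, jump=2, S_10=-6
t=10: S=-6, d=0, jump=-3, S_11=-9
t=11: S=-9, d=5, jump=-3, S_12=-12

8


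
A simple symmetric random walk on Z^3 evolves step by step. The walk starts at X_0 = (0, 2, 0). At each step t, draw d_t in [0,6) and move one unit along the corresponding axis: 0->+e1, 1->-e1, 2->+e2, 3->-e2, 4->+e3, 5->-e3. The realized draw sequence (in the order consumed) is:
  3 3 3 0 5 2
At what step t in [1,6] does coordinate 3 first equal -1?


t=0: X=(0, 2, 0), d=3 → -e2, X_1=(0, 1, 0)
t=1: X=(0, 1, 0), d=3 → -e2, X_2=(0, 0, 0)
t=2: X=(0, 0, 0), d=3 → -e2, X_3=(0, -1, 0)
t=3: X=(0, -1, 0), d=0 → +e1, X_4=(1, -1, 0)
t=4: X=(1, -1, 0), d=5 → -e3, X_5=(1, -1, -1)
t=5: X=(1, -1, -1), d=2 → +e2, X_6=(1, 0, -1)

5


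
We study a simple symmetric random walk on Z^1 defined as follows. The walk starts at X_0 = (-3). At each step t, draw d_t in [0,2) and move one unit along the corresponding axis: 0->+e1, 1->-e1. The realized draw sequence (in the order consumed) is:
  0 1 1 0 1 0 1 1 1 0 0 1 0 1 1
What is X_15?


t=0: X=(-3), d=0 → +e1, X_1=(-2)
t=1: X=(-2), d=1 → -e1, X_2=(-3)
t=2: X=(-3), d=1 → -e1, X_3=(-4)
t=3: X=(-4), d=0 → +e1, X_4=(-3)
t=4: X=(-3), d=1 → -e1, X_5=(-4)
t=5: X=(-4), d=0 → +e1, X_6=(-3)
t=6: X=(-3), d=1 → -e1, X_7=(-4)
t=7: X=(-4), d=1 → -e1, X_8=(-5)
t=8: X=(-5), d=1 → -e1, X_9=(-6)
t=9: X=(-6), d=0 → +e1, X_10=(-5)
t=10: X=(-5), d=0 → +e1, X_11=(-4)
t=11: X=(-4), d=1 → -e1, X_12=(-5)
t=12: X=(-5), d=0 → +e1, X_13=(-4)
t=13: X=(-4), d=1 → -e1, X_14=(-5)
t=14: X=(-5), d=1 → -e1, X_15=(-6)

(-6)


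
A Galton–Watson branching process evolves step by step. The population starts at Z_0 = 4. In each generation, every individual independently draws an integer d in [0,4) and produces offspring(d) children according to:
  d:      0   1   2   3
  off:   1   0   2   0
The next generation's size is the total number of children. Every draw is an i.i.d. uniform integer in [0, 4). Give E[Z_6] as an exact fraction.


729/1024

Outcome values over d=0..3: [1, 0, 2, 0]
Σy = 3, Σy² = 5, M = 4
μ = 3/4 = 3/4,  σ² = 5/4 − (3/4)² = 11/16
E[Z_0] = 4
E[Z_1] = 3/4·E[Z_0] = 3
E[Z_2] = 3/4·E[Z_1] = 9/4
E[Z_3] = 3/4·E[Z_2] = 27/16
E[Z_4] = 3/4·E[Z_3] = 81/64
E[Z_5] = 3/4·E[Z_4] = 243/256
E[Z_6] = 3/4·E[Z_5] = 729/1024


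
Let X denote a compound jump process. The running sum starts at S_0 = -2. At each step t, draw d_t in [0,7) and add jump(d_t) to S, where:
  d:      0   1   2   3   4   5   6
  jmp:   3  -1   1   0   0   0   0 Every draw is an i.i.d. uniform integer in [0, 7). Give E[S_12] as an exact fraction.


22/7

Outcome values over d=0..6: [3, -1, 1, 0, 0, 0, 0]
Σy = 3, Σy² = 11, M = 7
μ = 3/7 = 3/7,  σ² = 11/7 − (3/7)² = 68/49
E[S_12] = -2 + 12·(3/7) = 22/7


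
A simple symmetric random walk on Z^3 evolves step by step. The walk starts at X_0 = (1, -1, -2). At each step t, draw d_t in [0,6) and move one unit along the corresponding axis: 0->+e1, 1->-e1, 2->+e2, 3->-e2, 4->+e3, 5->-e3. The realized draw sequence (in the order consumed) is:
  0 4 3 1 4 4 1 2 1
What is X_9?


(-1, -1, 1)

t=0: X=(1, -1, -2), d=0 → +e1, X_1=(2, -1, -2)
t=1: X=(2, -1, -2), d=4 → +e3, X_2=(2, -1, -1)
t=2: X=(2, -1, -1), d=3 → -e2, X_3=(2, -2, -1)
t=3: X=(2, -2, -1), d=1 → -e1, X_4=(1, -2, -1)
t=4: X=(1, -2, -1), d=4 → +e3, X_5=(1, -2, 0)
t=5: X=(1, -2, 0), d=4 → +e3, X_6=(1, -2, 1)
t=6: X=(1, -2, 1), d=1 → -e1, X_7=(0, -2, 1)
t=7: X=(0, -2, 1), d=2 → +e2, X_8=(0, -1, 1)
t=8: X=(0, -1, 1), d=1 → -e1, X_9=(-1, -1, 1)


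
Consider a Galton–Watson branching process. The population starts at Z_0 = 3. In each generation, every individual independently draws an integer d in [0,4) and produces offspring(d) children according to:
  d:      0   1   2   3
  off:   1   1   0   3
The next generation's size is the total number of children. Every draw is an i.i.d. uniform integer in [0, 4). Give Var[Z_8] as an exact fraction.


Outcome values over d=0..3: [1, 1, 0, 3]
Σy = 5, Σy² = 11, M = 4
μ = 5/4 = 5/4,  σ² = 11/4 − (5/4)² = 19/16
V_0 = 0, E_0 = 3
V_1 = 19/16·E_0 + (5/4)²·V_0 = 57/16;  E_1 = 15/4
V_2 = 19/16·E_1 + (5/4)²·V_1 = 2565/256;  E_2 = 75/16
V_3 = 19/16·E_2 + (5/4)²·V_2 = 86925/4096;  E_3 = 375/64
V_4 = 19/16·E_3 + (5/4)²·V_3 = 2629125/65536;  E_4 = 1875/256
V_5 = 19/16·E_4 + (5/4)²·V_4 = 74848125/1048576;  E_5 = 9375/1024
V_6 = 19/16·E_5 + (5/4)²·V_5 = 2053603125/16777216;  E_6 = 46875/4096
V_7 = 19/16·E_6 + (5/4)²·V_6 = 54988078125/268435456;  E_7 = 234375/16384
V_8 = 19/16·E_7 + (5/4)²·V_7 = 1447661953125/4294967296;  E_8 = 1171875/65536

1447661953125/4294967296


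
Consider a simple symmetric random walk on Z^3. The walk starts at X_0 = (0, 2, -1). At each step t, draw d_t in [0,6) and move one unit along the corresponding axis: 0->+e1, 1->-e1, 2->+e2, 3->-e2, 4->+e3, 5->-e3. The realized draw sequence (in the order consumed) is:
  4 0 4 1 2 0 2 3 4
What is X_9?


(1, 3, 2)

t=0: X=(0, 2, -1), d=4 → +e3, X_1=(0, 2, 0)
t=1: X=(0, 2, 0), d=0 → +e1, X_2=(1, 2, 0)
t=2: X=(1, 2, 0), d=4 → +e3, X_3=(1, 2, 1)
t=3: X=(1, 2, 1), d=1 → -e1, X_4=(0, 2, 1)
t=4: X=(0, 2, 1), d=2 → +e2, X_5=(0, 3, 1)
t=5: X=(0, 3, 1), d=0 → +e1, X_6=(1, 3, 1)
t=6: X=(1, 3, 1), d=2 → +e2, X_7=(1, 4, 1)
t=7: X=(1, 4, 1), d=3 → -e2, X_8=(1, 3, 1)
t=8: X=(1, 3, 1), d=4 → +e3, X_9=(1, 3, 2)


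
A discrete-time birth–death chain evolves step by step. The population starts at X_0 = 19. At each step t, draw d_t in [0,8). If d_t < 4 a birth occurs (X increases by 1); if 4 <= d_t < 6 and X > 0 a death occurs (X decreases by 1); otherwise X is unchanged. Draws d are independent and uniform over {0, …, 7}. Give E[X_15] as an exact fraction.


X can drop by at most 1 per step and X_0 = 19 > T = 15, so X_t >= 19 − t >= 4 > 0 for every t <= 15: the floor at 0 (the 'and X > 0' condition) never binds. Hence X_15 = X_0 + Σ_{t<15} Y_t with i.i.d. increments Y_t = y(d_t) ∈ {+1, −1, 0}.
Outcome values over d=0..7: [1, 1, 1, 1, -1, -1, 0, 0]
Σy = 2, Σy² = 6, M = 8
μ = 2/8 = 1/4,  σ² = 6/8 − (1/4)² = 11/16
E[X_15] = 19 + 15·(1/4) = 91/4

91/4


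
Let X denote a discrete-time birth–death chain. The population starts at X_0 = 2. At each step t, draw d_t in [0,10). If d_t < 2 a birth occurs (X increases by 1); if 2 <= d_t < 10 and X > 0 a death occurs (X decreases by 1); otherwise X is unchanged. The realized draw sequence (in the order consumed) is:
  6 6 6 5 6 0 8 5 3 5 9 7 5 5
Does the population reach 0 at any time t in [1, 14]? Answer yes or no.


yes

t=0: X=2, d=6 → death, X_1=1
t=1: X=1, d=6 → death, X_2=0
t=2: X=0, d=6 → hold, X_3=0
t=3: X=0, d=5 → hold, X_4=0
t=4: X=0, d=6 → hold, X_5=0
t=5: X=0, d=0 → birth, X_6=1
t=6: X=1, d=8 → death, X_7=0
t=7: X=0, d=5 → hold, X_8=0
t=8: X=0, d=3 → hold, X_9=0
t=9: X=0, d=5 → hold, X_10=0
t=10: X=0, d=9 → hold, X_11=0
t=11: X=0, d=7 → hold, X_12=0
t=12: X=0, d=5 → hold, X_13=0
t=13: X=0, d=5 → hold, X_14=0


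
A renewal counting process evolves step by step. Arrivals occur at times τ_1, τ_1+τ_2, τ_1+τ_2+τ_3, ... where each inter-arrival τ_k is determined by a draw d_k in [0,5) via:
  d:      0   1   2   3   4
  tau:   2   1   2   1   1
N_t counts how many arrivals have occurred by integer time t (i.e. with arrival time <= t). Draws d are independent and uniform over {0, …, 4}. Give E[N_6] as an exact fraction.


Inter-arrival values over d=0..4: [2, 1, 2, 1, 1]
Each d has probability 1/5, so the pmf of τ is: f(1) = 3/5, f(2) = 2/5
Renewal equation for m(n) = E[N_n]: condition on τ_1 = k (if k <= n, one arrival plus a fresh copy on the remaining n−k steps): m(n) = F(n) + Σ_{k<=n} f(k)·m(n−k), where F(n) = P(τ <= n) and m(0) = 0
m(1) = F(1) = 3/5
m(2) = F(2) + f(1)·m(1) = 1 + 3/5·3/5 = 34/25
m(3) = F(3) + f(1)·m(2) + f(2)·m(1) = 1 + 3/5·34/25 + 2/5·3/5 = 257/125
m(4) = F(4) + f(1)·m(3) + f(2)·m(2) = 1 + 3/5·257/125 + 2/5·34/25 = 1736/625
m(5) = F(5) + f(1)·m(4) + f(2)·m(3) = 1 + 3/5·1736/625 + 2/5·257/125 = 10903/3125
m(6) = F(6) + f(1)·m(5) + f(2)·m(4) = 1 + 3/5·10903/3125 + 2/5·1736/625 = 65694/15625
E[N_6] = m(6) = 65694/15625

65694/15625


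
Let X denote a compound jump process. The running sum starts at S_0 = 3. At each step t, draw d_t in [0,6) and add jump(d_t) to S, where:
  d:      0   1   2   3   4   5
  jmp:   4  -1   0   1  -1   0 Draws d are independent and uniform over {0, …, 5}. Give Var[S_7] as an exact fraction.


245/12

Outcome values over d=0..5: [4, -1, 0, 1, -1, 0]
Σy = 3, Σy² = 19, M = 6
μ = 3/6 = 1/2,  σ² = 19/6 − (1/2)² = 35/12
Independent increments: Var[S_7] = 7·σ² = 7·(35/12) = 245/12


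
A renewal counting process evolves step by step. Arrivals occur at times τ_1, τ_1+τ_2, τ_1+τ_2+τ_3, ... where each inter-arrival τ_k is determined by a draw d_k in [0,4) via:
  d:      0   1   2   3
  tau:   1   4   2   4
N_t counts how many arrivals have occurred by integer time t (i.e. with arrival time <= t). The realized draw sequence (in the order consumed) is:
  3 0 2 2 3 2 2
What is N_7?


3

draw d_1=3: τ_1=4, arrival time A_1=4
draw d_2=0: τ_2=1, arrival time A_2=5
draw d_3=2: τ_3=2, arrival time A_3=7
draw d_4=2: τ_4=2, arrival time A_4=9
draw d_5=3: τ_5=4, arrival time A_5=13
draw d_6=2: τ_6=2, arrival time A_6=15
draw d_7=2: τ_7=2, arrival time A_7=17
N_t over t=0..7: 0:0 1:0 2:0 3:0 4:1 5:2 6:2 7:3


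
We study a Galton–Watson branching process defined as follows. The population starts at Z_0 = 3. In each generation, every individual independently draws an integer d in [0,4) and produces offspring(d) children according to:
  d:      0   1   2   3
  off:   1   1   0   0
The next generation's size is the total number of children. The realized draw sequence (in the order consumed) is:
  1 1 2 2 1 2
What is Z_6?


0

gen 0: Z_0=3, draws=[1, 1, 2], offspring=[1, 1, 0], Z_1=2
gen 1: Z_1=2, draws=[2, 1], offspring=[0, 1], Z_2=1
gen 2: Z_2=1, draws=[2], offspring=[0], Z_3=0
gen 3: Z_3=0, draws=[], offspring=[], Z_4=0
gen 4: Z_4=0, draws=[], offspring=[], Z_5=0
gen 5: Z_5=0, draws=[], offspring=[], Z_6=0


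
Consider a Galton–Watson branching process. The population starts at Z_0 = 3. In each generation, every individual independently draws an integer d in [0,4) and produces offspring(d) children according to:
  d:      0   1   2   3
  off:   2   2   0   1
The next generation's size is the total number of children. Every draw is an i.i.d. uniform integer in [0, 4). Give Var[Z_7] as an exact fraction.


Outcome values over d=0..3: [2, 2, 0, 1]
Σy = 5, Σy² = 9, M = 4
μ = 5/4 = 5/4,  σ² = 9/4 − (5/4)² = 11/16
V_0 = 0, E_0 = 3
V_1 = 11/16·E_0 + (5/4)²·V_0 = 33/16;  E_1 = 15/4
V_2 = 11/16·E_1 + (5/4)²·V_1 = 1485/256;  E_2 = 75/16
V_3 = 11/16·E_2 + (5/4)²·V_2 = 50325/4096;  E_3 = 375/64
V_4 = 11/16·E_3 + (5/4)²·V_3 = 1522125/65536;  E_4 = 1875/256
V_5 = 11/16·E_4 + (5/4)²·V_4 = 43333125/1048576;  E_5 = 9375/1024
V_6 = 11/16·E_5 + (5/4)²·V_5 = 1188928125/16777216;  E_6 = 46875/4096
V_7 = 11/16·E_6 + (5/4)²·V_6 = 31835203125/268435456;  E_7 = 234375/16384

31835203125/268435456


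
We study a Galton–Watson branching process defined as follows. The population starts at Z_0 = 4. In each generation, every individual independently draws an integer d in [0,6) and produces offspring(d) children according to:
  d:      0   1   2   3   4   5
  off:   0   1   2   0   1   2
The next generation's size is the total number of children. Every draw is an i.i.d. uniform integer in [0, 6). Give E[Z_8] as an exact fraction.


Outcome values over d=0..5: [0, 1, 2, 0, 1, 2]
Σy = 6, Σy² = 10, M = 6
μ = 6/6 = 1,  σ² = 10/6 − (1)² = 2/3
E[Z_0] = 4
E[Z_1] = 1·E[Z_0] = 4
E[Z_2] = 1·E[Z_1] = 4
E[Z_3] = 1·E[Z_2] = 4
E[Z_4] = 1·E[Z_3] = 4
E[Z_5] = 1·E[Z_4] = 4
E[Z_6] = 1·E[Z_5] = 4
E[Z_7] = 1·E[Z_6] = 4
E[Z_8] = 1·E[Z_7] = 4

4


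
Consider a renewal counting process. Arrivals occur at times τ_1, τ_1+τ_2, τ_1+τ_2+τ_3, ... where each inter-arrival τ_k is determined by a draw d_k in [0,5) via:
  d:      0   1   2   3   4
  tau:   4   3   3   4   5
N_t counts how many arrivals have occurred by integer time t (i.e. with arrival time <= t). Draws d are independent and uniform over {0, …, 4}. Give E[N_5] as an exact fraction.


Inter-arrival values over d=0..4: [4, 3, 3, 4, 5]
Each d has probability 1/5, so the pmf of τ is: f(3) = 2/5, f(4) = 2/5, f(5) = 1/5
Renewal equation for m(n) = E[N_n]: condition on τ_1 = k (if k <= n, one arrival plus a fresh copy on the remaining n−k steps): m(n) = F(n) + Σ_{k<=n} f(k)·m(n−k), where F(n) = P(τ <= n) and m(0) = 0
m(1) = F(1) = 0
m(2) = F(2) = 0
m(3) = F(3) = 2/5
m(4) = F(4) = 4/5
m(5) = F(5) = 1
E[N_5] = m(5) = 1

1


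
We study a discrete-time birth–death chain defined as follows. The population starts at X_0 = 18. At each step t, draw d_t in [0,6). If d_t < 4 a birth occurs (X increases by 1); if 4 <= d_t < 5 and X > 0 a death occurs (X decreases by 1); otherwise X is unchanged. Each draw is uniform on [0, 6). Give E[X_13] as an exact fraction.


49/2

X can drop by at most 1 per step and X_0 = 18 > T = 13, so X_t >= 18 − t >= 5 > 0 for every t <= 13: the floor at 0 (the 'and X > 0' condition) never binds. Hence X_13 = X_0 + Σ_{t<13} Y_t with i.i.d. increments Y_t = y(d_t) ∈ {+1, −1, 0}.
Outcome values over d=0..5: [1, 1, 1, 1, -1, 0]
Σy = 3, Σy² = 5, M = 6
μ = 3/6 = 1/2,  σ² = 5/6 − (1/2)² = 7/12
E[X_13] = 18 + 13·(1/2) = 49/2


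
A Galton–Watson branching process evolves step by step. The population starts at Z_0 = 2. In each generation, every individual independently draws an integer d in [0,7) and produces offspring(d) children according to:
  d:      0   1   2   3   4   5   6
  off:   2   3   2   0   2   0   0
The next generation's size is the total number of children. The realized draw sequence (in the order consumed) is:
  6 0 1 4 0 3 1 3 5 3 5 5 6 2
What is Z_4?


2

gen 0: Z_0=2, draws=[6, 0], offspring=[0, 2], Z_1=2
gen 1: Z_1=2, draws=[1, 4], offspring=[3, 2], Z_2=5
gen 2: Z_2=5, draws=[0, 3, 1, 3, 5], offspring=[2, 0, 3, 0, 0], Z_3=5
gen 3: Z_3=5, draws=[3, 5, 5, 6, 2], offspring=[0, 0, 0, 0, 2], Z_4=2


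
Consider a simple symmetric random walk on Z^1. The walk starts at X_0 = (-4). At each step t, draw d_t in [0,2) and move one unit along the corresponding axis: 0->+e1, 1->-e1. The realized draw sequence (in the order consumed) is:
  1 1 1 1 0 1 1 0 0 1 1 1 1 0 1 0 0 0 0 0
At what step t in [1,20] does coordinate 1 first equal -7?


3

t=0: X=(-4), d=1 → -e1, X_1=(-5)
t=1: X=(-5), d=1 → -e1, X_2=(-6)
t=2: X=(-6), d=1 → -e1, X_3=(-7)
t=3: X=(-7), d=1 → -e1, X_4=(-8)
t=4: X=(-8), d=0 → +e1, X_5=(-7)
t=5: X=(-7), d=1 → -e1, X_6=(-8)
t=6: X=(-8), d=1 → -e1, X_7=(-9)
t=7: X=(-9), d=0 → +e1, X_8=(-8)
t=8: X=(-8), d=0 → +e1, X_9=(-7)
t=9: X=(-7), d=1 → -e1, X_10=(-8)
t=10: X=(-8), d=1 → -e1, X_11=(-9)
t=11: X=(-9), d=1 → -e1, X_12=(-10)
t=12: X=(-10), d=1 → -e1, X_13=(-11)
t=13: X=(-11), d=0 → +e1, X_14=(-10)
t=14: X=(-10), d=1 → -e1, X_15=(-11)
t=15: X=(-11), d=0 → +e1, X_16=(-10)
t=16: X=(-10), d=0 → +e1, X_17=(-9)
t=17: X=(-9), d=0 → +e1, X_18=(-8)
t=18: X=(-8), d=0 → +e1, X_19=(-7)
t=19: X=(-7), d=0 → +e1, X_20=(-6)


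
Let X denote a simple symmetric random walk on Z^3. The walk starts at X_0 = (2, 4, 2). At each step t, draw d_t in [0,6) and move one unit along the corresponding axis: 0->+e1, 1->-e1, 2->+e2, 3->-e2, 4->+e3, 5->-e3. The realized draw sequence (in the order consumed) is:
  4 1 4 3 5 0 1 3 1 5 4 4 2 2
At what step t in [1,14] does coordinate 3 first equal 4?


t=0: X=(2, 4, 2), d=4 → +e3, X_1=(2, 4, 3)
t=1: X=(2, 4, 3), d=1 → -e1, X_2=(1, 4, 3)
t=2: X=(1, 4, 3), d=4 → +e3, X_3=(1, 4, 4)
t=3: X=(1, 4, 4), d=3 → -e2, X_4=(1, 3, 4)
t=4: X=(1, 3, 4), d=5 → -e3, X_5=(1, 3, 3)
t=5: X=(1, 3, 3), d=0 → +e1, X_6=(2, 3, 3)
t=6: X=(2, 3, 3), d=1 → -e1, X_7=(1, 3, 3)
t=7: X=(1, 3, 3), d=3 → -e2, X_8=(1, 2, 3)
t=8: X=(1, 2, 3), d=1 → -e1, X_9=(0, 2, 3)
t=9: X=(0, 2, 3), d=5 → -e3, X_10=(0, 2, 2)
t=10: X=(0, 2, 2), d=4 → +e3, X_11=(0, 2, 3)
t=11: X=(0, 2, 3), d=4 → +e3, X_12=(0, 2, 4)
t=12: X=(0, 2, 4), d=2 → +e2, X_13=(0, 3, 4)
t=13: X=(0, 3, 4), d=2 → +e2, X_14=(0, 4, 4)

3


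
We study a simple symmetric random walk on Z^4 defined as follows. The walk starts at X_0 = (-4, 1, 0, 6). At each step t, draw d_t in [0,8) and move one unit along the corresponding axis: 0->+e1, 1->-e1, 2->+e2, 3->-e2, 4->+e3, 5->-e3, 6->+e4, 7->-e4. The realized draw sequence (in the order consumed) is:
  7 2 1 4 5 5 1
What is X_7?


(-6, 2, -1, 5)

t=0: X=(-4, 1, 0, 6), d=7 → -e4, X_1=(-4, 1, 0, 5)
t=1: X=(-4, 1, 0, 5), d=2 → +e2, X_2=(-4, 2, 0, 5)
t=2: X=(-4, 2, 0, 5), d=1 → -e1, X_3=(-5, 2, 0, 5)
t=3: X=(-5, 2, 0, 5), d=4 → +e3, X_4=(-5, 2, 1, 5)
t=4: X=(-5, 2, 1, 5), d=5 → -e3, X_5=(-5, 2, 0, 5)
t=5: X=(-5, 2, 0, 5), d=5 → -e3, X_6=(-5, 2, -1, 5)
t=6: X=(-5, 2, -1, 5), d=1 → -e1, X_7=(-6, 2, -1, 5)


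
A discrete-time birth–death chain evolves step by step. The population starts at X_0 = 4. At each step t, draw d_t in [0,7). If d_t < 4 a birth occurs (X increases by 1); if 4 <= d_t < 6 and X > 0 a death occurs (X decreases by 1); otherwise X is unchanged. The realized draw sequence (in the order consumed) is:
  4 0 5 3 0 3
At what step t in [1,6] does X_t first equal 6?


6

t=0: X=4, d=4 → death, X_1=3
t=1: X=3, d=0 → birth, X_2=4
t=2: X=4, d=5 → death, X_3=3
t=3: X=3, d=3 → birth, X_4=4
t=4: X=4, d=0 → birth, X_5=5
t=5: X=5, d=3 → birth, X_6=6


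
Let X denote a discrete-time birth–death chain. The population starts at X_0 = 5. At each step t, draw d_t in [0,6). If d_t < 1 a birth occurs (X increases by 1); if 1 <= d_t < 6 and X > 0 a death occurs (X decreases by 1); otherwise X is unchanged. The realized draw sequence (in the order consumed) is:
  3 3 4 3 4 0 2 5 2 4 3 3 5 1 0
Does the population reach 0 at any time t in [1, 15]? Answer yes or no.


t=0: X=5, d=3 → death, X_1=4
t=1: X=4, d=3 → death, X_2=3
t=2: X=3, d=4 → death, X_3=2
t=3: X=2, d=3 → death, X_4=1
t=4: X=1, d=4 → death, X_5=0
t=5: X=0, d=0 → birth, X_6=1
t=6: X=1, d=2 → death, X_7=0
t=7: X=0, d=5 → hold, X_8=0
t=8: X=0, d=2 → hold, X_9=0
t=9: X=0, d=4 → hold, X_10=0
t=10: X=0, d=3 → hold, X_11=0
t=11: X=0, d=3 → hold, X_12=0
t=12: X=0, d=5 → hold, X_13=0
t=13: X=0, d=1 → hold, X_14=0
t=14: X=0, d=0 → birth, X_15=1

yes


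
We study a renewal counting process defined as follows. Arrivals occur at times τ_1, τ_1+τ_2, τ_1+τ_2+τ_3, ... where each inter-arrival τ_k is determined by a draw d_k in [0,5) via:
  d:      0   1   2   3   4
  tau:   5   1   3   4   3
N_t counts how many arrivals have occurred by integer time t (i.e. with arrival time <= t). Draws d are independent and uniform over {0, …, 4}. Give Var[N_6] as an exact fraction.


111537264/244140625

Inter-arrival values over d=0..4: [5, 1, 3, 4, 3]
Each d has probability 1/5, so the pmf of τ is: f(1) = 1/5, f(3) = 2/5, f(4) = 1/5, f(5) = 1/5
Let p_n(j) = P(N_n = j), with p_0 = [1]. Condition on τ_1: p_n(0) = P(τ > n), and for j >= 1, p_n(j) = Σ_{k<=n} f(k)·p_{n−k}(j−1)
p_1 = [4/5, 1/5]  (j = 0..1)
p_2 = [4/5, 4/25, 1/25]  (j = 0..2)
p_3 = [2/5, 14/25, 4/125, 1/125]  (j = 0..3)
p_4 = [1/5, 3/5, 24/125, 4/625, 1/625]  (j = 0..4)
p_5 = [0, 18/25, 28/125, 34/625, 4/3125, 1/3125]  (j = 0..5)
p_6 = [0, 12/25, 11/25, 41/625, 44/3125, 4/15625, 1/15625]  (j = 0..6)
E[N_6] = Σ j·p_6(j) = 25231/15625;  E[N_6²] = Σ j²·p_6(j) = 47881/15625
Var[N_6] = 47881/15625 − (25231/15625)² = 111537264/244140625


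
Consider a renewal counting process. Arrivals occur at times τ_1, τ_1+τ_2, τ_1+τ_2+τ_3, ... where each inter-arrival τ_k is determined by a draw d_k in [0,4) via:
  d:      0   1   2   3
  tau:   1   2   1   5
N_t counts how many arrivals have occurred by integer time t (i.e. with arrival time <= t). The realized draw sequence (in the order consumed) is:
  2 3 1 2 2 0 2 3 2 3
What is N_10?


5

draw d_1=2: τ_1=1, arrival time A_1=1
draw d_2=3: τ_2=5, arrival time A_2=6
draw d_3=1: τ_3=2, arrival time A_3=8
draw d_4=2: τ_4=1, arrival time A_4=9
draw d_5=2: τ_5=1, arrival time A_5=10
draw d_6=0: τ_6=1, arrival time A_6=11
draw d_7=2: τ_7=1, arrival time A_7=12
draw d_8=3: τ_8=5, arrival time A_8=17
draw d_9=2: τ_9=1, arrival time A_9=18
draw d_10=3: τ_10=5, arrival time A_10=23
N_t over t=0..10: 0:0 1:1 2:1 3:1 4:1 5:1 6:2 7:2 8:3 9:4 10:5


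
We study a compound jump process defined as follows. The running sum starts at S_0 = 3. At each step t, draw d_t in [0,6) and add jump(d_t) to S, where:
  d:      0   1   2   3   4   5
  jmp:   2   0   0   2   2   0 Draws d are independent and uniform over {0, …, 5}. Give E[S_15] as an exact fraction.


18

Outcome values over d=0..5: [2, 0, 0, 2, 2, 0]
Σy = 6, Σy² = 12, M = 6
μ = 6/6 = 1,  σ² = 12/6 − (1)² = 1
E[S_15] = 3 + 15·(1) = 18


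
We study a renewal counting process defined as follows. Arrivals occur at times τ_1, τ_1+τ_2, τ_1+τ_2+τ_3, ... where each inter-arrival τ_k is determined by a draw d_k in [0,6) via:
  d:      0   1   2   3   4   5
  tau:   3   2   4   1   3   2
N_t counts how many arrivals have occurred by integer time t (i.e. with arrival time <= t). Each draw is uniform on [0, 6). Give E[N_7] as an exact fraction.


721339/279936

Inter-arrival values over d=0..5: [3, 2, 4, 1, 3, 2]
Each d has probability 1/6, so the pmf of τ is: f(1) = 1/6, f(2) = 1/3, f(3) = 1/3, f(4) = 1/6
Renewal equation for m(n) = E[N_n]: condition on τ_1 = k (if k <= n, one arrival plus a fresh copy on the remaining n−k steps): m(n) = F(n) + Σ_{k<=n} f(k)·m(n−k), where F(n) = P(τ <= n) and m(0) = 0
m(1) = F(1) = 1/6
m(2) = F(2) + f(1)·m(1) = 1/2 + 1/6·1/6 = 19/36
m(3) = F(3) + f(1)·m(2) + f(2)·m(1) = 5/6 + 1/6·19/36 + 1/3·1/6 = 211/216
m(4) = F(4) + f(1)·m(3) + f(2)·m(2) + f(3)·m(1) = 1 + 1/6·211/216 + 1/3·19/36 + 1/3·1/6 = 1807/1296
m(5) = F(5) + f(1)·m(4) + f(2)·m(3) + f(3)·m(2) + f(4)·m(1) = 1 + 1/6·1807/1296 + 1/3·211/216 + 1/3·19/36 + 1/6·1/6 = 13699/7776
m(6) = F(6) + f(1)·m(5) + f(2)·m(4) + f(3)·m(3) + f(4)·m(2) = 1 + 1/6·13699/7776 + 1/3·1807/1296 + 1/3·211/216 + 1/6·19/36 = 101335/46656
m(7) = F(7) + f(1)·m(6) + f(2)·m(5) + f(3)·m(4) + f(4)·m(3) = 1 + 1/6·101335/46656 + 1/3·13699/7776 + 1/3·1807/1296 + 1/6·211/216 = 721339/279936
E[N_7] = m(7) = 721339/279936


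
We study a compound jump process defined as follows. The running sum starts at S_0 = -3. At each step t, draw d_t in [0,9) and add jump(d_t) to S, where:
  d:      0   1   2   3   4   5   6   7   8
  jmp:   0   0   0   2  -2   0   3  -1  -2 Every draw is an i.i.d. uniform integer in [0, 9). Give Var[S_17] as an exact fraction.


Outcome values over d=0..8: [0, 0, 0, 2, -2, 0, 3, -1, -2]
Σy = 0, Σy² = 22, M = 9
μ = 0/9 = 0,  σ² = 22/9 − (0)² = 22/9
Independent increments: Var[S_17] = 17·σ² = 17·(22/9) = 374/9

374/9


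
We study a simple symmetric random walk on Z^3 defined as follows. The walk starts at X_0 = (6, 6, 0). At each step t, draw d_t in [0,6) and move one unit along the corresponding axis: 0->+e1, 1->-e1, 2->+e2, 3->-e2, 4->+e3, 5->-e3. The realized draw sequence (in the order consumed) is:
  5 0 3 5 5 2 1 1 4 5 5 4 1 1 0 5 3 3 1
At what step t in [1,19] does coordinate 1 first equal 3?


t=0: X=(6, 6, 0), d=5 → -e3, X_1=(6, 6, -1)
t=1: X=(6, 6, -1), d=0 → +e1, X_2=(7, 6, -1)
t=2: X=(7, 6, -1), d=3 → -e2, X_3=(7, 5, -1)
t=3: X=(7, 5, -1), d=5 → -e3, X_4=(7, 5, -2)
t=4: X=(7, 5, -2), d=5 → -e3, X_5=(7, 5, -3)
t=5: X=(7, 5, -3), d=2 → +e2, X_6=(7, 6, -3)
t=6: X=(7, 6, -3), d=1 → -e1, X_7=(6, 6, -3)
t=7: X=(6, 6, -3), d=1 → -e1, X_8=(5, 6, -3)
t=8: X=(5, 6, -3), d=4 → +e3, X_9=(5, 6, -2)
t=9: X=(5, 6, -2), d=5 → -e3, X_10=(5, 6, -3)
t=10: X=(5, 6, -3), d=5 → -e3, X_11=(5, 6, -4)
t=11: X=(5, 6, -4), d=4 → +e3, X_12=(5, 6, -3)
t=12: X=(5, 6, -3), d=1 → -e1, X_13=(4, 6, -3)
t=13: X=(4, 6, -3), d=1 → -e1, X_14=(3, 6, -3)
t=14: X=(3, 6, -3), d=0 → +e1, X_15=(4, 6, -3)
t=15: X=(4, 6, -3), d=5 → -e3, X_16=(4, 6, -4)
t=16: X=(4, 6, -4), d=3 → -e2, X_17=(4, 5, -4)
t=17: X=(4, 5, -4), d=3 → -e2, X_18=(4, 4, -4)
t=18: X=(4, 4, -4), d=1 → -e1, X_19=(3, 4, -4)

14


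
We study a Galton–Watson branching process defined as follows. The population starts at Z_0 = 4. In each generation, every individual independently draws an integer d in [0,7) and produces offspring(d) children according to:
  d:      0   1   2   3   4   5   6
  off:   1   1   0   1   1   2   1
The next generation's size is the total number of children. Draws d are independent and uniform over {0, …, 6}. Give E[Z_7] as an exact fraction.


4

Outcome values over d=0..6: [1, 1, 0, 1, 1, 2, 1]
Σy = 7, Σy² = 9, M = 7
μ = 7/7 = 1,  σ² = 9/7 − (1)² = 2/7
E[Z_0] = 4
E[Z_1] = 1·E[Z_0] = 4
E[Z_2] = 1·E[Z_1] = 4
E[Z_3] = 1·E[Z_2] = 4
E[Z_4] = 1·E[Z_3] = 4
E[Z_5] = 1·E[Z_4] = 4
E[Z_6] = 1·E[Z_5] = 4
E[Z_7] = 1·E[Z_6] = 4


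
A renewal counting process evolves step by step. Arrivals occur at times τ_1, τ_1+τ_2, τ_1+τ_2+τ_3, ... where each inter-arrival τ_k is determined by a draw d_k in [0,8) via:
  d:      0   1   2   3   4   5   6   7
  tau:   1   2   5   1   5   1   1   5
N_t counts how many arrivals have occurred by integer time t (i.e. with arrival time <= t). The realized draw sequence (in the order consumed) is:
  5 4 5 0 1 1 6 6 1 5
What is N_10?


draw d_1=5: τ_1=1, arrival time A_1=1
draw d_2=4: τ_2=5, arrival time A_2=6
draw d_3=5: τ_3=1, arrival time A_3=7
draw d_4=0: τ_4=1, arrival time A_4=8
draw d_5=1: τ_5=2, arrival time A_5=10
draw d_6=1: τ_6=2, arrival time A_6=12
draw d_7=6: τ_7=1, arrival time A_7=13
draw d_8=6: τ_8=1, arrival time A_8=14
draw d_9=1: τ_9=2, arrival time A_9=16
draw d_10=5: τ_10=1, arrival time A_10=17
N_t over t=0..10: 0:0 1:1 2:1 3:1 4:1 5:1 6:2 7:3 8:4 9:4 10:5

5


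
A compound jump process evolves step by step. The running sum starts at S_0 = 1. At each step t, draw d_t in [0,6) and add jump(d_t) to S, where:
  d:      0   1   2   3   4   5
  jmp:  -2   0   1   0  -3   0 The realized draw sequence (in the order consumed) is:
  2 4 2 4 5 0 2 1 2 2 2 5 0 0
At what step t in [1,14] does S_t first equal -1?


t=0: S=1, d=2, jump=1, S_1=2
t=1: S=2, d=4, jump=-3, S_2=-1
t=2: S=-1, d=2, jump=1, S_3=0
t=3: S=0, d=4, jump=-3, S_4=-3
t=4: S=-3, d=5, jump=0, S_5=-3
t=5: S=-3, d=0, jump=-2, S_6=-5
t=6: S=-5, d=2, jump=1, S_7=-4
t=7: S=-4, d=1, jump=0, S_8=-4
t=8: S=-4, d=2, jump=1, S_9=-3
t=9: S=-3, d=2, jump=1, S_10=-2
t=10: S=-2, d=2, jump=1, S_11=-1
t=11: S=-1, d=5, jump=0, S_12=-1
t=12: S=-1, d=0, jump=-2, S_13=-3
t=13: S=-3, d=0, jump=-2, S_14=-5

2


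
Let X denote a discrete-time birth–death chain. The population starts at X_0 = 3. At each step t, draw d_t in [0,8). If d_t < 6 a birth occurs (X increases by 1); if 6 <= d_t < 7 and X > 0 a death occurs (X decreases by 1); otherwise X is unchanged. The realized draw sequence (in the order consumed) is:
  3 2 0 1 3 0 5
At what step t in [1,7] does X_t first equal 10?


t=0: X=3, d=3 → birth, X_1=4
t=1: X=4, d=2 → birth, X_2=5
t=2: X=5, d=0 → birth, X_3=6
t=3: X=6, d=1 → birth, X_4=7
t=4: X=7, d=3 → birth, X_5=8
t=5: X=8, d=0 → birth, X_6=9
t=6: X=9, d=5 → birth, X_7=10

7


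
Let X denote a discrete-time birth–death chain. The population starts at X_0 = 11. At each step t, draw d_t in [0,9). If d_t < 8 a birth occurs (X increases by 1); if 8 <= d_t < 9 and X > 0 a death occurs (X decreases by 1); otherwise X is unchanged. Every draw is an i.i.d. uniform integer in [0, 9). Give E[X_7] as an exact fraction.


X can drop by at most 1 per step and X_0 = 11 > T = 7, so X_t >= 11 − t >= 4 > 0 for every t <= 7: the floor at 0 (the 'and X > 0' condition) never binds. Hence X_7 = X_0 + Σ_{t<7} Y_t with i.i.d. increments Y_t = y(d_t) ∈ {+1, −1, 0}.
Outcome values over d=0..8: [1, 1, 1, 1, 1, 1, 1, 1, -1]
Σy = 7, Σy² = 9, M = 9
μ = 7/9 = 7/9,  σ² = 9/9 − (7/9)² = 32/81
E[X_7] = 11 + 7·(7/9) = 148/9

148/9


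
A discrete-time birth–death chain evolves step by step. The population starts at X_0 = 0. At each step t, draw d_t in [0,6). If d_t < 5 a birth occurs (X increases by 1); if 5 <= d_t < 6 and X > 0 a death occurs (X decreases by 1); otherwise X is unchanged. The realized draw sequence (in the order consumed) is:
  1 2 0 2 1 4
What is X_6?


t=0: X=0, d=1 → birth, X_1=1
t=1: X=1, d=2 → birth, X_2=2
t=2: X=2, d=0 → birth, X_3=3
t=3: X=3, d=2 → birth, X_4=4
t=4: X=4, d=1 → birth, X_5=5
t=5: X=5, d=4 → birth, X_6=6

6


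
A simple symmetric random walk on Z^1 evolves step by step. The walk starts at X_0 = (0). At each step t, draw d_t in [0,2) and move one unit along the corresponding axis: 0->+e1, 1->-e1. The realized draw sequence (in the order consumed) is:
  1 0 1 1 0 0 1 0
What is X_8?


t=0: X=(0), d=1 → -e1, X_1=(-1)
t=1: X=(-1), d=0 → +e1, X_2=(0)
t=2: X=(0), d=1 → -e1, X_3=(-1)
t=3: X=(-1), d=1 → -e1, X_4=(-2)
t=4: X=(-2), d=0 → +e1, X_5=(-1)
t=5: X=(-1), d=0 → +e1, X_6=(0)
t=6: X=(0), d=1 → -e1, X_7=(-1)
t=7: X=(-1), d=0 → +e1, X_8=(0)

(0)


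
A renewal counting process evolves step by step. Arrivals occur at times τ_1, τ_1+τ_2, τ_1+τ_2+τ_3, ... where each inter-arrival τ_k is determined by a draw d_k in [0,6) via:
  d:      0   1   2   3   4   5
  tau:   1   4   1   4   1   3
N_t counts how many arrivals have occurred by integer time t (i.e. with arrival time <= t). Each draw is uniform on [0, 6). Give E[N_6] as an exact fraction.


1423/576

Inter-arrival values over d=0..5: [1, 4, 1, 4, 1, 3]
Each d has probability 1/6, so the pmf of τ is: f(1) = 1/2, f(3) = 1/6, f(4) = 1/3
Renewal equation for m(n) = E[N_n]: condition on τ_1 = k (if k <= n, one arrival plus a fresh copy on the remaining n−k steps): m(n) = F(n) + Σ_{k<=n} f(k)·m(n−k), where F(n) = P(τ <= n) and m(0) = 0
m(1) = F(1) = 1/2
m(2) = F(2) + f(1)·m(1) = 1/2 + 1/2·1/2 = 3/4
m(3) = F(3) + f(1)·m(2) = 2/3 + 1/2·3/4 = 25/24
m(4) = F(4) + f(1)·m(3) + f(3)·m(1) = 1 + 1/2·25/24 + 1/6·1/2 = 77/48
m(5) = F(5) + f(1)·m(4) + f(3)·m(2) + f(4)·m(1) = 1 + 1/2·77/48 + 1/6·3/4 + 1/3·1/2 = 67/32
m(6) = F(6) + f(1)·m(5) + f(3)·m(3) + f(4)·m(2) = 1 + 1/2·67/32 + 1/6·25/24 + 1/3·3/4 = 1423/576
E[N_6] = m(6) = 1423/576


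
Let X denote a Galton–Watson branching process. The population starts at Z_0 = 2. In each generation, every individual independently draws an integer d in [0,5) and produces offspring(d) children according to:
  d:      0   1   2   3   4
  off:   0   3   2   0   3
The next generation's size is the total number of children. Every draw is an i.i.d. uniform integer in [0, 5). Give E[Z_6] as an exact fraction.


Outcome values over d=0..4: [0, 3, 2, 0, 3]
Σy = 8, Σy² = 22, M = 5
μ = 8/5 = 8/5,  σ² = 22/5 − (8/5)² = 46/25
E[Z_0] = 2
E[Z_1] = 8/5·E[Z_0] = 16/5
E[Z_2] = 8/5·E[Z_1] = 128/25
E[Z_3] = 8/5·E[Z_2] = 1024/125
E[Z_4] = 8/5·E[Z_3] = 8192/625
E[Z_5] = 8/5·E[Z_4] = 65536/3125
E[Z_6] = 8/5·E[Z_5] = 524288/15625

524288/15625


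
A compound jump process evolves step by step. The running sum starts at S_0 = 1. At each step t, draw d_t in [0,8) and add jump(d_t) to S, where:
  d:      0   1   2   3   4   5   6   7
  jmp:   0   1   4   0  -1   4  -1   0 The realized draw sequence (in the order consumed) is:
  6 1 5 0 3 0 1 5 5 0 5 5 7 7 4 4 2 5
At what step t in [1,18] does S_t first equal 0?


1

t=0: S=1, d=6, jump=-1, S_1=0
t=1: S=0, d=1, jump=1, S_2=1
t=2: S=1, d=5, jump=4, S_3=5
t=3: S=5, d=0, jump=0, S_4=5
t=4: S=5, d=3, jump=0, S_5=5
t=5: S=5, d=0, jump=0, S_6=5
t=6: S=5, d=1, jump=1, S_7=6
t=7: S=6, d=5, jump=4, S_8=10
t=8: S=10, d=5, jump=4, S_9=14
t=9: S=14, d=0, jump=0, S_10=14
t=10: S=14, d=5, jump=4, S_11=18
t=11: S=18, d=5, jump=4, S_12=22
t=12: S=22, d=7, jump=0, S_13=22
t=13: S=22, d=7, jump=0, S_14=22
t=14: S=22, d=4, jump=-1, S_15=21
t=15: S=21, d=4, jump=-1, S_16=20
t=16: S=20, d=2, jump=4, S_17=24
t=17: S=24, d=5, jump=4, S_18=28


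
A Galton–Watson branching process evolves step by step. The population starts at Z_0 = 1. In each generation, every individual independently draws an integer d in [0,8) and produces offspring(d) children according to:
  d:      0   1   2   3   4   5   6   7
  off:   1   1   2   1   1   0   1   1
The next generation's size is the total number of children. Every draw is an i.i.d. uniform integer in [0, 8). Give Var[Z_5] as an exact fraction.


5/4

Outcome values over d=0..7: [1, 1, 2, 1, 1, 0, 1, 1]
Σy = 8, Σy² = 10, M = 8
μ = 8/8 = 1,  σ² = 10/8 − (1)² = 1/4
V_0 = 0, E_0 = 1
V_1 = 1/4·E_0 + (1)²·V_0 = 1/4;  E_1 = 1
V_2 = 1/4·E_1 + (1)²·V_1 = 1/2;  E_2 = 1
V_3 = 1/4·E_2 + (1)²·V_2 = 3/4;  E_3 = 1
V_4 = 1/4·E_3 + (1)²·V_3 = 1;  E_4 = 1
V_5 = 1/4·E_4 + (1)²·V_4 = 5/4;  E_5 = 1


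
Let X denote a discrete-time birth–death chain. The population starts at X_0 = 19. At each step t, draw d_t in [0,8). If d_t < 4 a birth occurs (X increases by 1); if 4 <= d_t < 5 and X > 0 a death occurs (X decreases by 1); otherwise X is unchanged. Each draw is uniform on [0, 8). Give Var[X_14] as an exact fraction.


X can drop by at most 1 per step and X_0 = 19 > T = 14, so X_t >= 19 − t >= 5 > 0 for every t <= 14: the floor at 0 (the 'and X > 0' condition) never binds. Hence X_14 = X_0 + Σ_{t<14} Y_t with i.i.d. increments Y_t = y(d_t) ∈ {+1, −1, 0}.
Outcome values over d=0..7: [1, 1, 1, 1, -1, 0, 0, 0]
Σy = 3, Σy² = 5, M = 8
μ = 3/8 = 3/8,  σ² = 5/8 − (3/8)² = 31/64
Independent increments: Var[X_14] = 14·σ² = 14·(31/64) = 217/32

217/32


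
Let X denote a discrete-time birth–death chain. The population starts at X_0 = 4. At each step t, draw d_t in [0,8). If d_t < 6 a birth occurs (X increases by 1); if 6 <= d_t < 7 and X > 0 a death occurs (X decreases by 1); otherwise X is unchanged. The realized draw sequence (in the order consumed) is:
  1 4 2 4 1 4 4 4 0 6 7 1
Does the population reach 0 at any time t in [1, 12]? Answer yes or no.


t=0: X=4, d=1 → birth, X_1=5
t=1: X=5, d=4 → birth, X_2=6
t=2: X=6, d=2 → birth, X_3=7
t=3: X=7, d=4 → birth, X_4=8
t=4: X=8, d=1 → birth, X_5=9
t=5: X=9, d=4 → birth, X_6=10
t=6: X=10, d=4 → birth, X_7=11
t=7: X=11, d=4 → birth, X_8=12
t=8: X=12, d=0 → birth, X_9=13
t=9: X=13, d=6 → death, X_10=12
t=10: X=12, d=7 → hold, X_11=12
t=11: X=12, d=1 → birth, X_12=13

no


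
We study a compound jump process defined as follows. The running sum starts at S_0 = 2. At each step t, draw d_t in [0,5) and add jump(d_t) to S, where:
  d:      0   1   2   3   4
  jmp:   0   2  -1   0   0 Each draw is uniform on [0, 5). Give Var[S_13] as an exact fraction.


Outcome values over d=0..4: [0, 2, -1, 0, 0]
Σy = 1, Σy² = 5, M = 5
μ = 1/5 = 1/5,  σ² = 5/5 − (1/5)² = 24/25
Independent increments: Var[S_13] = 13·σ² = 13·(24/25) = 312/25

312/25


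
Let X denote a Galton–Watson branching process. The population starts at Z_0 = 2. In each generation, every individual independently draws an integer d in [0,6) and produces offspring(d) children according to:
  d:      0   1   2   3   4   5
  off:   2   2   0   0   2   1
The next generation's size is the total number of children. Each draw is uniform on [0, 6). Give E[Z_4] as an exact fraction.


Outcome values over d=0..5: [2, 2, 0, 0, 2, 1]
Σy = 7, Σy² = 13, M = 6
μ = 7/6 = 7/6,  σ² = 13/6 − (7/6)² = 29/36
E[Z_0] = 2
E[Z_1] = 7/6·E[Z_0] = 7/3
E[Z_2] = 7/6·E[Z_1] = 49/18
E[Z_3] = 7/6·E[Z_2] = 343/108
E[Z_4] = 7/6·E[Z_3] = 2401/648

2401/648


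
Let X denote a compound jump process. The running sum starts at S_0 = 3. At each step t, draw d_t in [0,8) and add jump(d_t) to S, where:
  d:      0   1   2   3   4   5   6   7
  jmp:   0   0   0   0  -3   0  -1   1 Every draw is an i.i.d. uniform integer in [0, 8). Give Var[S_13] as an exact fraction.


Outcome values over d=0..7: [0, 0, 0, 0, -3, 0, -1, 1]
Σy = -3, Σy² = 11, M = 8
μ = -3/8 = -3/8,  σ² = 11/8 − (-3/8)² = 79/64
Independent increments: Var[S_13] = 13·σ² = 13·(79/64) = 1027/64

1027/64


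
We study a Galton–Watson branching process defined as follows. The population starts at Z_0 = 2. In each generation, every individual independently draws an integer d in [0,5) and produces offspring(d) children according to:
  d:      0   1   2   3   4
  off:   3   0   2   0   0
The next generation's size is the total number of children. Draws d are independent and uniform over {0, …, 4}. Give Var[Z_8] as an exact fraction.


Outcome values over d=0..4: [3, 0, 2, 0, 0]
Σy = 5, Σy² = 13, M = 5
μ = 5/5 = 1,  σ² = 13/5 − (1)² = 8/5
V_0 = 0, E_0 = 2
V_1 = 8/5·E_0 + (1)²·V_0 = 16/5;  E_1 = 2
V_2 = 8/5·E_1 + (1)²·V_1 = 32/5;  E_2 = 2
V_3 = 8/5·E_2 + (1)²·V_2 = 48/5;  E_3 = 2
V_4 = 8/5·E_3 + (1)²·V_3 = 64/5;  E_4 = 2
V_5 = 8/5·E_4 + (1)²·V_4 = 16;  E_5 = 2
V_6 = 8/5·E_5 + (1)²·V_5 = 96/5;  E_6 = 2
V_7 = 8/5·E_6 + (1)²·V_6 = 112/5;  E_7 = 2
V_8 = 8/5·E_7 + (1)²·V_7 = 128/5;  E_8 = 2

128/5


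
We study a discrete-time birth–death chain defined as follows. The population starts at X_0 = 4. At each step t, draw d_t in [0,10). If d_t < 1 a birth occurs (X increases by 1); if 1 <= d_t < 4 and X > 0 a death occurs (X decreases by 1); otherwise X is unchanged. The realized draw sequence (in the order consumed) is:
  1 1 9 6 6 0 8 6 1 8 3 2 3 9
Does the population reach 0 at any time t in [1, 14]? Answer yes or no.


yes

t=0: X=4, d=1 → death, X_1=3
t=1: X=3, d=1 → death, X_2=2
t=2: X=2, d=9 → hold, X_3=2
t=3: X=2, d=6 → hold, X_4=2
t=4: X=2, d=6 → hold, X_5=2
t=5: X=2, d=0 → birth, X_6=3
t=6: X=3, d=8 → hold, X_7=3
t=7: X=3, d=6 → hold, X_8=3
t=8: X=3, d=1 → death, X_9=2
t=9: X=2, d=8 → hold, X_10=2
t=10: X=2, d=3 → death, X_11=1
t=11: X=1, d=2 → death, X_12=0
t=12: X=0, d=3 → hold, X_13=0
t=13: X=0, d=9 → hold, X_14=0


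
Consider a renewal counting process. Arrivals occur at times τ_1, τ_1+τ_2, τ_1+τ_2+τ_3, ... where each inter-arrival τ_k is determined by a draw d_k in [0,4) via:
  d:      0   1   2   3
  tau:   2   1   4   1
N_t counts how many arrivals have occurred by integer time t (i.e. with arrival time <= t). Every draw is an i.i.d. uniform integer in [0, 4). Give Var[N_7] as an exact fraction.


Inter-arrival values over d=0..3: [2, 1, 4, 1]
Each d has probability 1/4, so the pmf of τ is: f(1) = 1/2, f(2) = 1/4, f(4) = 1/4
Let p_n(j) = P(N_n = j), with p_0 = [1]. Condition on τ_1: p_n(0) = P(τ > n), and for j >= 1, p_n(j) = Σ_{k<=n} f(k)·p_{n−k}(j−1)
p_1 = [1/2, 1/2]  (j = 0..1)
p_2 = [1/4, 1/2, 1/4]  (j = 0..2)
p_3 = [1/4, 1/4, 3/8, 1/8]  (j = 0..3)
p_4 = [0, 7/16, 1/4, 1/4, 1/16]  (j = 0..4)
p_5 = [0, 3/16, 13/32, 7/32, 5/32, 1/32]  (j = 0..5)
p_6 = [0, 1/16, 21/64, 21/64, 11/64, 3/32, 1/64]  (j = 0..6)
p_7 = [0, 1/16, 9/64, 23/64, 1/4, 1/8, 7/128, 1/128]  (j = 0..7)
E[N_7] = Σ j·p_7(j) = 439/128;  E[N_7²] = Σ j²·p_7(j) = 1707/128
Var[N_7] = 1707/128 − (439/128)² = 25775/16384

25775/16384
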